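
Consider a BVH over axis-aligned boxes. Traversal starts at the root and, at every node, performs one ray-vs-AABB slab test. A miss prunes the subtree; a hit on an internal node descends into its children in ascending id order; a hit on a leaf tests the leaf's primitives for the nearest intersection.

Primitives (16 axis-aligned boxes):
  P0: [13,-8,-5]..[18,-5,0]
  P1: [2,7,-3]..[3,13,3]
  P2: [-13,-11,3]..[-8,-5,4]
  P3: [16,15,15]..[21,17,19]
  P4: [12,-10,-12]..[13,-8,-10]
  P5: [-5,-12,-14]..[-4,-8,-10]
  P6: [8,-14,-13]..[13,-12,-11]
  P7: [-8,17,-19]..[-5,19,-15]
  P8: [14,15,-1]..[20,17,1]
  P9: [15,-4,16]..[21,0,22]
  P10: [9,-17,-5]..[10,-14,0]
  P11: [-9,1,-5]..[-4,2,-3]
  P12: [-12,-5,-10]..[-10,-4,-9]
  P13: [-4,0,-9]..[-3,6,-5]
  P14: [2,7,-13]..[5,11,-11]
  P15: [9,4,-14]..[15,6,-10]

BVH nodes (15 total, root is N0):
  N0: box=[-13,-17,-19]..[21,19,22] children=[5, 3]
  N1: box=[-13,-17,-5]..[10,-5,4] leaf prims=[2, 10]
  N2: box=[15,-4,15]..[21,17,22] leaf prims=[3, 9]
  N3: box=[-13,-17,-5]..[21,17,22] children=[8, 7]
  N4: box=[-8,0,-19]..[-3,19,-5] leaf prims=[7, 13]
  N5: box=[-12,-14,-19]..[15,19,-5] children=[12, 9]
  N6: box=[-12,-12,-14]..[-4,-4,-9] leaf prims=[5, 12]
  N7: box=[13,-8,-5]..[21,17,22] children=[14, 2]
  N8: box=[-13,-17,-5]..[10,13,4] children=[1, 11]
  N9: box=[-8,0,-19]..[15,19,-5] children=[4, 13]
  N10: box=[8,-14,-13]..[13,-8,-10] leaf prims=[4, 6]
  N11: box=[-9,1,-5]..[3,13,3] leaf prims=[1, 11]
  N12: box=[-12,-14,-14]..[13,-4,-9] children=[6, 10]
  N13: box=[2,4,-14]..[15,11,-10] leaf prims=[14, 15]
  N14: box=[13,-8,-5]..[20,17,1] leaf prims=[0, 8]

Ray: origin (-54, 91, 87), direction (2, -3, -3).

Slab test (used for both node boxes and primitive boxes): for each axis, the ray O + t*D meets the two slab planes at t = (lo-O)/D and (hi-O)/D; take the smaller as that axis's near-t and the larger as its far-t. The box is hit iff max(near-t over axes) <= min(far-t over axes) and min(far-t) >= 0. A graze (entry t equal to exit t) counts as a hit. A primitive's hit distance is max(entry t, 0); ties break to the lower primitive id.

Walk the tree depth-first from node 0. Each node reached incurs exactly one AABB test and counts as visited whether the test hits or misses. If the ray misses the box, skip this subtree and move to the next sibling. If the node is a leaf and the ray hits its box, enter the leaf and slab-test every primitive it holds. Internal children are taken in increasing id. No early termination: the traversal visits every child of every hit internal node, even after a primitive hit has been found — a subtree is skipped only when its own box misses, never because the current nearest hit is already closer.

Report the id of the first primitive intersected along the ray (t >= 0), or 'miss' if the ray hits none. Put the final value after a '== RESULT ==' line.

Trace the traversal:
N0 x:[41/2,75/2] y:[24,36] z:[65/3,106/3] -> hit [24,106/3], descend [3, 5]
  N3 x:[41/2,75/2] y:[74/3,36] z:[65/3,92/3] -> hit [74/3,92/3], descend [7, 8]
    N7 x:[67/2,75/2] y:[74/3,33] z:[65/3,92/3] -> miss, prune
    N8 x:[41/2,32] y:[26,36] z:[83/3,92/3] -> hit [83/3,92/3], descend [1, 11]
      N1 x:[41/2,32] y:[32,36] z:[83/3,92/3] -> miss, prune
      N11 x:[45/2,57/2] y:[26,30] z:[28,92/3] -> hit [28,57/2] leaf, test {P1@t=28, P11(miss)}
  N5 x:[21,69/2] y:[24,35] z:[92/3,106/3] -> hit [92/3,69/2], descend [9, 12]
    N9 x:[23,69/2] y:[24,91/3] z:[92/3,106/3] -> miss, prune
    N12 x:[21,67/2] y:[95/3,35] z:[32,101/3] -> hit [32,67/2], descend [6, 10]
      N6 x:[21,25] y:[95/3,103/3] z:[32,101/3] -> miss, prune
      N10 x:[31,67/2] y:[33,35] z:[97/3,100/3] -> hit [33,100/3] leaf, test {P4@t=33, P6(miss)}

order=[0, 3, 7, 8, 1, 11, 5, 9, 12, 6, 10]  |boxes|=11  |leaves|=2  hit=P1

== RESULT ==
1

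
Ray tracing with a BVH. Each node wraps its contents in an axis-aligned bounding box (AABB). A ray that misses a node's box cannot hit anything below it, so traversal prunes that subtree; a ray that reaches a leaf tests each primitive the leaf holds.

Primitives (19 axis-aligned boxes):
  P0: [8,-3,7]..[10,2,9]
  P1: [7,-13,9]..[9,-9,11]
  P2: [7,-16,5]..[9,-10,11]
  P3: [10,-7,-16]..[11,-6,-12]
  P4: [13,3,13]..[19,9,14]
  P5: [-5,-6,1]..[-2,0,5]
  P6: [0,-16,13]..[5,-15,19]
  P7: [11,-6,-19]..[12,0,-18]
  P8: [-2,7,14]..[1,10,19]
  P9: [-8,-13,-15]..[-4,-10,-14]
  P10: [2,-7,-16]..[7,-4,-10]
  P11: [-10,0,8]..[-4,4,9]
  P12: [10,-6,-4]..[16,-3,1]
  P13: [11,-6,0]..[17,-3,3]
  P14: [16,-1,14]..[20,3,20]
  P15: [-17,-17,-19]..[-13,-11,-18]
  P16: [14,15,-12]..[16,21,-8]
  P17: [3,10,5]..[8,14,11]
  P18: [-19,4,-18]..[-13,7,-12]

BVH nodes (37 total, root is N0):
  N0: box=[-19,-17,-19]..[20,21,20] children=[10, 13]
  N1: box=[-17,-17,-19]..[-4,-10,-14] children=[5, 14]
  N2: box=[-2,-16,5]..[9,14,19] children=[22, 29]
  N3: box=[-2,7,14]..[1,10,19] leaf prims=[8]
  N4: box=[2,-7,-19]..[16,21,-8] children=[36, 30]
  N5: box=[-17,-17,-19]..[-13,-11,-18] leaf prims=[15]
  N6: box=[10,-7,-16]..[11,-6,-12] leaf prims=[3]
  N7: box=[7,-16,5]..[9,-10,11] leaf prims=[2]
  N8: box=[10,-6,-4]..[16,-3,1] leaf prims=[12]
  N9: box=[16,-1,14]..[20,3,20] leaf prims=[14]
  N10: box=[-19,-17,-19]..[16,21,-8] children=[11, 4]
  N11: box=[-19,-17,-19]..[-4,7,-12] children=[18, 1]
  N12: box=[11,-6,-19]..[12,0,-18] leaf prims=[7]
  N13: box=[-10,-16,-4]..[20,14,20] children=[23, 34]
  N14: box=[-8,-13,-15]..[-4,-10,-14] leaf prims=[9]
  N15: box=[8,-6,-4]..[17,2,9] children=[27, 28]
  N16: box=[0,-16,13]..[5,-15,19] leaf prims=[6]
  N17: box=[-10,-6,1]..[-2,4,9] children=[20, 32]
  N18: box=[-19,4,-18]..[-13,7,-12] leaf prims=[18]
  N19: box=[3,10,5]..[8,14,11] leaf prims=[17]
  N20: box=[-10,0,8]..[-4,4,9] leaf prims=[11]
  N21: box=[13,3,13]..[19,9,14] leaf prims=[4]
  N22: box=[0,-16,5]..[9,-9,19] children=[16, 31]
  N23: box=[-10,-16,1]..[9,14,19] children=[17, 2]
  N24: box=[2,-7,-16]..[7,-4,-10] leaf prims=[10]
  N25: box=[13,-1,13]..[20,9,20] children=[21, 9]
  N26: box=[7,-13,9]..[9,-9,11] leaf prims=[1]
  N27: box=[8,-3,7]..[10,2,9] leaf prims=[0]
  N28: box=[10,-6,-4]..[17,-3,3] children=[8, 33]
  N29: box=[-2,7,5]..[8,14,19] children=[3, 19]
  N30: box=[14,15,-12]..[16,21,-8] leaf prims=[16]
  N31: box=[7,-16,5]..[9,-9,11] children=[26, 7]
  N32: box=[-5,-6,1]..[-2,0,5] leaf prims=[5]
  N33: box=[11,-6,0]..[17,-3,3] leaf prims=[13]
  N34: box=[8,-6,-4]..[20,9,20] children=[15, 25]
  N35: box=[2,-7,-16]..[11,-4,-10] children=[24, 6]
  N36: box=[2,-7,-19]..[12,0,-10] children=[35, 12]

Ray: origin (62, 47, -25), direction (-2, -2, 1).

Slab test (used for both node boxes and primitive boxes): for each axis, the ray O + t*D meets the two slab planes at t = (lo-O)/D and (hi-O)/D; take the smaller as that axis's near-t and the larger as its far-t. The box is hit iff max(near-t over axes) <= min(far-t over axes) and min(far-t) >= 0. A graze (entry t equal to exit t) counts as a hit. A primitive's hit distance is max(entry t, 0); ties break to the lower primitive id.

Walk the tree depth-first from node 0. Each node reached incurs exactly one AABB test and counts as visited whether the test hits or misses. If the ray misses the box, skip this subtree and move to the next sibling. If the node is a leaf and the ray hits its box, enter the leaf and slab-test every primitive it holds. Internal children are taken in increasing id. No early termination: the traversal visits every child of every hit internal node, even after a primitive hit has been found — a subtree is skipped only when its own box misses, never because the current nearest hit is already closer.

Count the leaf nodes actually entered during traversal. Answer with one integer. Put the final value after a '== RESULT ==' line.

Traverse from the root:
N0 x:[21,81/2] y:[13,32] z:[6,45] -> hit [21,32], descend [10, 13]
  N10 x:[23,81/2] y:[13,32] z:[6,17] -> miss, prune
  N13 x:[21,36] y:[33/2,63/2] z:[21,45] -> hit [21,63/2], descend [23, 34]
    N23 x:[53/2,36] y:[33/2,63/2] z:[26,44] -> hit [53/2,63/2], descend [2, 17]
      N2 x:[53/2,32] y:[33/2,63/2] z:[30,44] -> hit [30,63/2], descend [22, 29]
        N22 x:[53/2,31] y:[28,63/2] z:[30,44] -> hit [30,31], descend [16, 31]
          N16 x:[57/2,31] y:[31,63/2] z:[38,44] -> miss, prune
          N31 x:[53/2,55/2] y:[28,63/2] z:[30,36] -> miss, prune
        N29 x:[27,32] y:[33/2,20] z:[30,44] -> miss, prune
      N17 x:[32,36] y:[43/2,53/2] z:[26,34] -> miss, prune
    N34 x:[21,27] y:[19,53/2] z:[21,45] -> hit [21,53/2], descend [15, 25]
      N15 x:[45/2,27] y:[45/2,53/2] z:[21,34] -> hit [45/2,53/2], descend [27, 28]
        N27 x:[26,27] y:[45/2,25] z:[32,34] -> miss, prune
        N28 x:[45/2,26] y:[25,53/2] z:[21,28] -> hit [25,26], descend [8, 33]
          N8 x:[23,26] y:[25,53/2] z:[21,26] -> hit [25,26] leaf, test {P12@t=25}
          N33 x:[45/2,51/2] y:[25,53/2] z:[25,28] -> hit [25,51/2] leaf, test {P13@t=25}
      N25 x:[21,49/2] y:[19,24] z:[38,45] -> miss, prune

order=[0, 10, 13, 23, 2, 22, 16, 31, 29, 17, 34, 15, 27, 28, 8, 33, 25]  |boxes|=17  |leaves|=2  hit=P12

== RESULT ==
2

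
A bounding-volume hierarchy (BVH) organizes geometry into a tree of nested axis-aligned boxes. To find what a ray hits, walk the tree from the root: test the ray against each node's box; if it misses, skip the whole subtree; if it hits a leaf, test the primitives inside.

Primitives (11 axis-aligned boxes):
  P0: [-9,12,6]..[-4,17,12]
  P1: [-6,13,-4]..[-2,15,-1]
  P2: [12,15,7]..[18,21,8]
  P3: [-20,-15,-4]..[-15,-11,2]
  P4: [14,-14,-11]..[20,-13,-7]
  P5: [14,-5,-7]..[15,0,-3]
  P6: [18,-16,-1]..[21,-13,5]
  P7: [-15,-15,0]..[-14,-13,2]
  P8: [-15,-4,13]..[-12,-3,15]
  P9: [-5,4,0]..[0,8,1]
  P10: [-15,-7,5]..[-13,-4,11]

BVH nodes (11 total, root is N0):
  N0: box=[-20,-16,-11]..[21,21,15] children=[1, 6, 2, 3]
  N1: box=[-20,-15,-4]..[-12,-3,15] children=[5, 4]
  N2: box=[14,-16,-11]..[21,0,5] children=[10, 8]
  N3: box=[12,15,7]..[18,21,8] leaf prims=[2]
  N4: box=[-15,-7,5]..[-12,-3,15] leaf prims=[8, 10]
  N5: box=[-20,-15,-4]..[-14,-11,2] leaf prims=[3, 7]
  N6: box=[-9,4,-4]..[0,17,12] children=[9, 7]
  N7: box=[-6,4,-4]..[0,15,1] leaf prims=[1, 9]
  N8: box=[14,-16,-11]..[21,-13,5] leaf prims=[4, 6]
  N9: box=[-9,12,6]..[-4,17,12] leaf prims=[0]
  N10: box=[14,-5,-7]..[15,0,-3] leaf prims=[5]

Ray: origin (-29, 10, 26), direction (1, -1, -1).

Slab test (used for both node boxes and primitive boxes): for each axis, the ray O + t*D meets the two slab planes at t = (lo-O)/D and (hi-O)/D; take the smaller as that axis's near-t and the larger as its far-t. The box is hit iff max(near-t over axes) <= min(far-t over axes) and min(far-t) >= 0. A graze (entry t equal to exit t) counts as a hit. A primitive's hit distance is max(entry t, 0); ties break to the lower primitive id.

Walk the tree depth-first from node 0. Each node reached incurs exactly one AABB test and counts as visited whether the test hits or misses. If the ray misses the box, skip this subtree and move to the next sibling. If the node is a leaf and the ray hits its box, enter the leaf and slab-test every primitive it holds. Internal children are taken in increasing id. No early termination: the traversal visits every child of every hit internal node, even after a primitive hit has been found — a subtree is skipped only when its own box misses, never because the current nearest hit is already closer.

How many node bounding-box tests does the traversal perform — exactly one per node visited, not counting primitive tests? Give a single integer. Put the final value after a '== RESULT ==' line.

Traverse from the root:
N0 x:[9,50] y:[-11,26] z:[11,37] -> hit [11,26], descend [1, 2, 3, 6]
  N1 x:[9,17] y:[13,25] z:[11,30] -> hit [13,17], descend [4, 5]
    N4 x:[14,17] y:[13,17] z:[11,21] -> hit [14,17] leaf, test {P8(miss), P10@t=15}
    N5 x:[9,15] y:[21,25] z:[24,30] -> miss, prune
  N2 x:[43,50] y:[10,26] z:[21,37] -> miss, prune
  N3 x:[41,47] y:[-11,-5] z:[18,19] -> miss, prune
  N6 x:[20,29] y:[-7,6] z:[14,30] -> miss, prune

Visited [0, 1, 4, 5, 2, 3, 6]. Tests: 7 box, 1 leaf. Nearest: P10.

== RESULT ==
7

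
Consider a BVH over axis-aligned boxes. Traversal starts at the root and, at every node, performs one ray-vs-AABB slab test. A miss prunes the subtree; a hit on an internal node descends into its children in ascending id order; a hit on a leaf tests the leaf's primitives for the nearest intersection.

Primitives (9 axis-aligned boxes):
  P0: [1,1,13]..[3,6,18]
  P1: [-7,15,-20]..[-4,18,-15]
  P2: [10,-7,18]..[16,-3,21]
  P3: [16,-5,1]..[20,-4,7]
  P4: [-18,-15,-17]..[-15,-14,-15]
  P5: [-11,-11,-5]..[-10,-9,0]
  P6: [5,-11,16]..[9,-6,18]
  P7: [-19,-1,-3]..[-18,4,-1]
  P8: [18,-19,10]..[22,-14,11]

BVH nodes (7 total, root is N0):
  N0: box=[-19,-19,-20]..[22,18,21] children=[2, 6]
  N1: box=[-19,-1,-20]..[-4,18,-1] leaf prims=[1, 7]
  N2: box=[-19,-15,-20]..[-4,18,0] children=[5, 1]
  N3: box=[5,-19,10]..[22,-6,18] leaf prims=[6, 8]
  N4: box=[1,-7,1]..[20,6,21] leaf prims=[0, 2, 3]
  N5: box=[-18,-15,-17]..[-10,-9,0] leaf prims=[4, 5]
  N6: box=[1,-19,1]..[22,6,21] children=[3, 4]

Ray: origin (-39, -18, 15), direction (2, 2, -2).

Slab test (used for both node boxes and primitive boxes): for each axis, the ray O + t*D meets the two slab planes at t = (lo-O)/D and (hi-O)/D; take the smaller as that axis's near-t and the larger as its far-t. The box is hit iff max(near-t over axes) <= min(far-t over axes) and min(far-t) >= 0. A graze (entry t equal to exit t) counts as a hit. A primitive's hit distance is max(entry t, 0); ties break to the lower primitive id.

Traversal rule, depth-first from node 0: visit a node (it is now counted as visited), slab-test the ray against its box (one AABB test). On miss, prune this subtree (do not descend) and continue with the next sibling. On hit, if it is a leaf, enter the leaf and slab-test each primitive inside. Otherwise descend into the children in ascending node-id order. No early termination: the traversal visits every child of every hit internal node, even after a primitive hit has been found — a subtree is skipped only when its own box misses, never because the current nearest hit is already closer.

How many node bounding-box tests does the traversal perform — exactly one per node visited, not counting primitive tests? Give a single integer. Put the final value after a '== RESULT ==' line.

Trace the traversal:
N0 x:[10,61/2] y:[-1/2,18] z:[-3,35/2] -> hit [10,35/2], descend [2, 6]
  N2 x:[10,35/2] y:[3/2,18] z:[15/2,35/2] -> hit [10,35/2], descend [1, 5]
    N1 x:[10,35/2] y:[17/2,18] z:[8,35/2] -> hit [10,35/2] leaf, test {P1@t=33/2, P7(miss)}
    N5 x:[21/2,29/2] y:[3/2,9/2] z:[15/2,16] -> miss, prune
  N6 x:[20,61/2] y:[-1/2,12] z:[-3,7] -> miss, prune

Summary -> nodes [0, 2, 1, 5, 6]; box-tests=5; leaf-entries=1; first=P1

== RESULT ==
5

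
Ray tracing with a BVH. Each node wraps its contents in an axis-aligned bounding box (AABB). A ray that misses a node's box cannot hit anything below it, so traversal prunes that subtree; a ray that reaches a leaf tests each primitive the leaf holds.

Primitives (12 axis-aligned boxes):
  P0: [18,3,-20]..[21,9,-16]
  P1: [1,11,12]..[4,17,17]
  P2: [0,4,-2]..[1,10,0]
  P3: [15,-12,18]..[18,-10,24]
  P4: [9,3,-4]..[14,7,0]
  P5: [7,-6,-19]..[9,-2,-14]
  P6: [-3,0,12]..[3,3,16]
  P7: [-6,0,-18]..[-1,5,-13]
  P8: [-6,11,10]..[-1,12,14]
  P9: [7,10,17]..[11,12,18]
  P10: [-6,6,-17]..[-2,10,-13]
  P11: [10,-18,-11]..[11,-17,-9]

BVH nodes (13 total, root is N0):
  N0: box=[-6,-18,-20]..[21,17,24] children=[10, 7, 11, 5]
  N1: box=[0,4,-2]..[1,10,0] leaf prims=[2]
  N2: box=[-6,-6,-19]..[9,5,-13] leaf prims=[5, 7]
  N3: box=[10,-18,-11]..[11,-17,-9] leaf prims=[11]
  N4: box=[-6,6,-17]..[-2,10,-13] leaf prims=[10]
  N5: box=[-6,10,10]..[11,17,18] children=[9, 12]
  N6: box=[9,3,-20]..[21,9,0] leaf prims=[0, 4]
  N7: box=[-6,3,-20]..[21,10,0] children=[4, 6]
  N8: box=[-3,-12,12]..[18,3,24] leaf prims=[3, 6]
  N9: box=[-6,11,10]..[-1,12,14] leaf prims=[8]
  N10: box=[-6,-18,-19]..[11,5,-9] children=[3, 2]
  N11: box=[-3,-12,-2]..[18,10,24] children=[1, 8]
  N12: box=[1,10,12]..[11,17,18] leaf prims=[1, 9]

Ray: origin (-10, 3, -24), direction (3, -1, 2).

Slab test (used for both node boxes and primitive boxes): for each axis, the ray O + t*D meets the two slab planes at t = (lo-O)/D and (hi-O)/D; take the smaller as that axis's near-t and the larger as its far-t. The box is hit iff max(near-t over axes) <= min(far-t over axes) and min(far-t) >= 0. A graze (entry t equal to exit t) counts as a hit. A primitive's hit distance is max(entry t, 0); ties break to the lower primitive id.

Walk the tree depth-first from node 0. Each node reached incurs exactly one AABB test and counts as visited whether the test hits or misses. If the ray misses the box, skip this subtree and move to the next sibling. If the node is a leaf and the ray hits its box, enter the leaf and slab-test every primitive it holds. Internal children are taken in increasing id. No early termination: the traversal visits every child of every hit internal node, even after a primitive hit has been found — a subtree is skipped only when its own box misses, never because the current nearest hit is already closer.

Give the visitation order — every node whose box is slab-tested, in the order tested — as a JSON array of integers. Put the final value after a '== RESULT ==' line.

Traverse from the root:
N0 x:[4/3,31/3] y:[-14,21] z:[2,24] -> hit [2,31/3], descend [5, 7, 10, 11]
  N5 x:[4/3,7] y:[-14,-7] z:[17,21] -> miss, prune
  N7 x:[4/3,31/3] y:[-7,0] z:[2,12] -> miss, prune
  N10 x:[4/3,7] y:[-2,21] z:[5/2,15/2] -> hit [5/2,7], descend [2, 3]
    N2 x:[4/3,19/3] y:[-2,9] z:[5/2,11/2] -> hit [5/2,11/2] leaf, test {P5(miss), P7@t=3}
    N3 x:[20/3,7] y:[20,21] z:[13/2,15/2] -> miss, prune
  N11 x:[7/3,28/3] y:[-7,15] z:[11,24] -> miss, prune

7 AABB tests over nodes [0, 5, 7, 10, 2, 3, 11]; 1 leaf entered; closest P7.

== RESULT ==
[0, 5, 7, 10, 2, 3, 11]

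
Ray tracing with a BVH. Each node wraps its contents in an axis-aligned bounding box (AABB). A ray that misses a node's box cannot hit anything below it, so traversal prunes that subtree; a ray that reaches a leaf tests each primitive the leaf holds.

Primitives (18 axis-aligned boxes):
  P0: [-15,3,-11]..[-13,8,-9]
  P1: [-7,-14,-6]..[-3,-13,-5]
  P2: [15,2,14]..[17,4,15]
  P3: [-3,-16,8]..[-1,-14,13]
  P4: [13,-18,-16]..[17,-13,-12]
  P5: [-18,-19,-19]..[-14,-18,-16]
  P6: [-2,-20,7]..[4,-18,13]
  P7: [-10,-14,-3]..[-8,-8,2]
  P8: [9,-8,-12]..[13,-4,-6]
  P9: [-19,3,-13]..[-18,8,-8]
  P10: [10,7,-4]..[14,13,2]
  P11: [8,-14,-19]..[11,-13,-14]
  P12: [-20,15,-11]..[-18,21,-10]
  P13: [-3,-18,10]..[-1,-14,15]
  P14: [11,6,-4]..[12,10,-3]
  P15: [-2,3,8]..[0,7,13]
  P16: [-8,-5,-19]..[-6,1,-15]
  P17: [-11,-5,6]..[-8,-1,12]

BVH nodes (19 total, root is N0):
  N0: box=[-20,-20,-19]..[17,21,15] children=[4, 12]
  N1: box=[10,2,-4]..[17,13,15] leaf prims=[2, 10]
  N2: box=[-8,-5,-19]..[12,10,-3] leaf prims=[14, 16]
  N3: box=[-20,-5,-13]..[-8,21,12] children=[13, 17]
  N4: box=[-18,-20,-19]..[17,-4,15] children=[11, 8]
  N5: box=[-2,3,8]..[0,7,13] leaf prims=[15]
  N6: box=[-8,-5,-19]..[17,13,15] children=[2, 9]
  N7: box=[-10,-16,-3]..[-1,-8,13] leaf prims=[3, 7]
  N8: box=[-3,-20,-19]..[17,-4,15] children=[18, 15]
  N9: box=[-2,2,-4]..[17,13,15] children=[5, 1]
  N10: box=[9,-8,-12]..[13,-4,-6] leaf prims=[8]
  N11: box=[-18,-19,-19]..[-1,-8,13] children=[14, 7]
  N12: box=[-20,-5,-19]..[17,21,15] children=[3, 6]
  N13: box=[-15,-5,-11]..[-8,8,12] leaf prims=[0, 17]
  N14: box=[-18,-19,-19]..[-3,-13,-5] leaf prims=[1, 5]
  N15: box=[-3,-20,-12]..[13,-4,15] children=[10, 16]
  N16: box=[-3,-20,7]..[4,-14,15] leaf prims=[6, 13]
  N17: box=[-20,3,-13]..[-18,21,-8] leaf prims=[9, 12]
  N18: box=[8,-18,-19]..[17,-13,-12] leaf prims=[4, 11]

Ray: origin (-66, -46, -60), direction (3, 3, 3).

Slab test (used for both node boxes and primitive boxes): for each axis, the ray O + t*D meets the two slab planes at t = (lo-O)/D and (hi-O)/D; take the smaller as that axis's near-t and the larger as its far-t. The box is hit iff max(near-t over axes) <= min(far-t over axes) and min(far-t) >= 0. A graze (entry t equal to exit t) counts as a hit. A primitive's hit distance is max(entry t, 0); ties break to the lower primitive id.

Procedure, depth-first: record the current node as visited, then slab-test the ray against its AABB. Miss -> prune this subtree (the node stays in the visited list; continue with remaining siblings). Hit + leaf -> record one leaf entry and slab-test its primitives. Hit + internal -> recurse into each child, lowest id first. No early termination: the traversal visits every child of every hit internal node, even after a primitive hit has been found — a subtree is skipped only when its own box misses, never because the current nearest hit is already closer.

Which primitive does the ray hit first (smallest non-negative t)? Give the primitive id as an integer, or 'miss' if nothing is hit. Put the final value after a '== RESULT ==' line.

Trace the traversal:
N0 x:[46/3,83/3] y:[26/3,67/3] z:[41/3,25] -> hit [46/3,67/3], descend [4, 12]
  N4 x:[16,83/3] y:[26/3,14] z:[41/3,25] -> miss, prune
  N12 x:[46/3,83/3] y:[41/3,67/3] z:[41/3,25] -> hit [46/3,67/3], descend [3, 6]
    N3 x:[46/3,58/3] y:[41/3,67/3] z:[47/3,24] -> hit [47/3,58/3], descend [13, 17]
      N13 x:[17,58/3] y:[41/3,18] z:[49/3,24] -> hit [17,18] leaf, test {P0@t=17, P17(miss)}
      N17 x:[46/3,16] y:[49/3,67/3] z:[47/3,52/3] -> miss, prune
    N6 x:[58/3,83/3] y:[41/3,59/3] z:[41/3,25] -> hit [58/3,59/3], descend [2, 9]
      N2 x:[58/3,26] y:[41/3,56/3] z:[41/3,19] -> miss, prune
      N9 x:[64/3,83/3] y:[16,59/3] z:[56/3,25] -> miss, prune

9 AABB tests over nodes [0, 4, 12, 3, 13, 17, 6, 2, 9]; 1 leaf entered; closest P0.

== RESULT ==
0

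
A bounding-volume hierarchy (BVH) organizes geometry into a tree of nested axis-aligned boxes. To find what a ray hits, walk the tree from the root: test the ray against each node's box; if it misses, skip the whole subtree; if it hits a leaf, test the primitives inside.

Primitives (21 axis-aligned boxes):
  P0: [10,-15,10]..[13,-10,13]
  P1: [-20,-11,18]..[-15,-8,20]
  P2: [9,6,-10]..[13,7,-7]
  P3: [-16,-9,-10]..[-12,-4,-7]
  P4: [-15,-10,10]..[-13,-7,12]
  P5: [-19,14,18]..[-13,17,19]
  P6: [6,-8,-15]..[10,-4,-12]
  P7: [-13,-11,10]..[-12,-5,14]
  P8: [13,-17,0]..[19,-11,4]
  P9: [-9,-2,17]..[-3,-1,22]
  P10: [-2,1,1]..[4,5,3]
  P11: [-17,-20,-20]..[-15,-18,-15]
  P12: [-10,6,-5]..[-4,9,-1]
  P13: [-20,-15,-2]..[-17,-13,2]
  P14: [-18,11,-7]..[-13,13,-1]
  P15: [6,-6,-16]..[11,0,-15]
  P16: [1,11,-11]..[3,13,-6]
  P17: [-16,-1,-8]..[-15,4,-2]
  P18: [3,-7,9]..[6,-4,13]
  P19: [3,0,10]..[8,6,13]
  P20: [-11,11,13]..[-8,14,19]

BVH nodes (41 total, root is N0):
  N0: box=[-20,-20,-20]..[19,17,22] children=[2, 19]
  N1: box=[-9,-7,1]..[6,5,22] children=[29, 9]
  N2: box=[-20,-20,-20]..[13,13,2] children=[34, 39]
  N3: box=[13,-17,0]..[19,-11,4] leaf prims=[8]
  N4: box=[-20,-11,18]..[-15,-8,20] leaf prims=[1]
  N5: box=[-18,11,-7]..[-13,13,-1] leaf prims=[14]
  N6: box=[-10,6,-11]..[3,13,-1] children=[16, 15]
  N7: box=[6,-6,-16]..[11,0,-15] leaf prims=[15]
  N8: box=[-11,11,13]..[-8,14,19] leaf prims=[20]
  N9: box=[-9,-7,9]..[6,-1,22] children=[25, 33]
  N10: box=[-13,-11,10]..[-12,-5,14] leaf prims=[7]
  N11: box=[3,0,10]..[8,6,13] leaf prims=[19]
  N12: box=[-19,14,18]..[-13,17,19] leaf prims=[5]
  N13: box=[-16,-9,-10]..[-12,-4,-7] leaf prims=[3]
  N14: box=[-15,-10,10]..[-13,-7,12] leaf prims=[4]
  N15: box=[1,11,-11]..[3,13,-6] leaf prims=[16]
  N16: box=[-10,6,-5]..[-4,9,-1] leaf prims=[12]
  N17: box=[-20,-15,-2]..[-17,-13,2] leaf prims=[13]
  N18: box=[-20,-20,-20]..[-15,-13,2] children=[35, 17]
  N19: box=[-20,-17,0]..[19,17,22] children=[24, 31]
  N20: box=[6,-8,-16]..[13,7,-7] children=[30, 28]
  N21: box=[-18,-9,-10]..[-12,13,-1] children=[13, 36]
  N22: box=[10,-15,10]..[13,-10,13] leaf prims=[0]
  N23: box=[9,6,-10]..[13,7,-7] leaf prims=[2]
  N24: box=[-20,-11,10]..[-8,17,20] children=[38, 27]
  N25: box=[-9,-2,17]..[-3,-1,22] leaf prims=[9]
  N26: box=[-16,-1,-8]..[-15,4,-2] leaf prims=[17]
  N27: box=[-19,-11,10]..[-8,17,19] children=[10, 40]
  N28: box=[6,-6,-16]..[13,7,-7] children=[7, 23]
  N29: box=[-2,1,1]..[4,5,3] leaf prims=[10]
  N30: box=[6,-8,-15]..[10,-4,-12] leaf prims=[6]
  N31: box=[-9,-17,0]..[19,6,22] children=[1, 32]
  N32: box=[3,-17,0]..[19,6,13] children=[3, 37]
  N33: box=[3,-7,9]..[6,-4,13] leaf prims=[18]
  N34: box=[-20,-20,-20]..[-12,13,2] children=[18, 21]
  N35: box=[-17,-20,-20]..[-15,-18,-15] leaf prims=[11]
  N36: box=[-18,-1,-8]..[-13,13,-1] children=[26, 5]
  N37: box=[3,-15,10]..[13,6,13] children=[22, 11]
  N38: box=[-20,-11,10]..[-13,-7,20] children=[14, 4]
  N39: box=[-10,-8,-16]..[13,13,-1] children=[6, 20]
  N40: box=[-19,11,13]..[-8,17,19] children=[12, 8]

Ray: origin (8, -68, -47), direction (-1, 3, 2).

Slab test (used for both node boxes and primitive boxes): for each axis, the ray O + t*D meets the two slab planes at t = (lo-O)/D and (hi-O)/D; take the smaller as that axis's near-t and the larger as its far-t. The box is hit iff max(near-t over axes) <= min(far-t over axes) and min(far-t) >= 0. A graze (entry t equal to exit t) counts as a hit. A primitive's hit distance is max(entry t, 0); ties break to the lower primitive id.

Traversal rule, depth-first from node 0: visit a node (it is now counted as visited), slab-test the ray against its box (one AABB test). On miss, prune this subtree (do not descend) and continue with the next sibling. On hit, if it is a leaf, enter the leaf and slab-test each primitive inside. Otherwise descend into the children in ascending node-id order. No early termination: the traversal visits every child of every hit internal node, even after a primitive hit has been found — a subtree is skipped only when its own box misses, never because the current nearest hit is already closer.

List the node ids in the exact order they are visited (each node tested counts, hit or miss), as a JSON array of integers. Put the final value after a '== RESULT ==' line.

Traverse from the root:
N0 x:[-11,28] y:[16,85/3] z:[27/2,69/2] -> hit [16,28], descend [2, 19]
  N2 x:[-5,28] y:[16,27] z:[27/2,49/2] -> hit [16,49/2], descend [34, 39]
    N34 x:[20,28] y:[16,27] z:[27/2,49/2] -> hit [20,49/2], descend [18, 21]
      N18 x:[23,28] y:[16,55/3] z:[27/2,49/2] -> miss, prune
      N21 x:[20,26] y:[59/3,27] z:[37/2,23] -> hit [20,23], descend [13, 36]
        N13 x:[20,24] y:[59/3,64/3] z:[37/2,20] -> hit [20,20] leaf, test {P3@t=20}
        N36 x:[21,26] y:[67/3,27] z:[39/2,23] -> hit [67/3,23], descend [5, 26]
          N5 x:[21,26] y:[79/3,27] z:[20,23] -> miss, prune
          N26 x:[23,24] y:[67/3,24] z:[39/2,45/2] -> miss, prune
    N39 x:[-5,18] y:[20,27] z:[31/2,23] -> miss, prune
  N19 x:[-11,28] y:[17,85/3] z:[47/2,69/2] -> hit [47/2,28], descend [24, 31]
    N24 x:[16,28] y:[19,85/3] z:[57/2,67/2] -> miss, prune
    N31 x:[-11,17] y:[17,74/3] z:[47/2,69/2] -> miss, prune

Visited [0, 2, 34, 18, 21, 13, 36, 5, 26, 39, 19, 24, 31]. Tests: 13 box, 1 leaf. Nearest: P3.

== RESULT ==
[0, 2, 34, 18, 21, 13, 36, 5, 26, 39, 19, 24, 31]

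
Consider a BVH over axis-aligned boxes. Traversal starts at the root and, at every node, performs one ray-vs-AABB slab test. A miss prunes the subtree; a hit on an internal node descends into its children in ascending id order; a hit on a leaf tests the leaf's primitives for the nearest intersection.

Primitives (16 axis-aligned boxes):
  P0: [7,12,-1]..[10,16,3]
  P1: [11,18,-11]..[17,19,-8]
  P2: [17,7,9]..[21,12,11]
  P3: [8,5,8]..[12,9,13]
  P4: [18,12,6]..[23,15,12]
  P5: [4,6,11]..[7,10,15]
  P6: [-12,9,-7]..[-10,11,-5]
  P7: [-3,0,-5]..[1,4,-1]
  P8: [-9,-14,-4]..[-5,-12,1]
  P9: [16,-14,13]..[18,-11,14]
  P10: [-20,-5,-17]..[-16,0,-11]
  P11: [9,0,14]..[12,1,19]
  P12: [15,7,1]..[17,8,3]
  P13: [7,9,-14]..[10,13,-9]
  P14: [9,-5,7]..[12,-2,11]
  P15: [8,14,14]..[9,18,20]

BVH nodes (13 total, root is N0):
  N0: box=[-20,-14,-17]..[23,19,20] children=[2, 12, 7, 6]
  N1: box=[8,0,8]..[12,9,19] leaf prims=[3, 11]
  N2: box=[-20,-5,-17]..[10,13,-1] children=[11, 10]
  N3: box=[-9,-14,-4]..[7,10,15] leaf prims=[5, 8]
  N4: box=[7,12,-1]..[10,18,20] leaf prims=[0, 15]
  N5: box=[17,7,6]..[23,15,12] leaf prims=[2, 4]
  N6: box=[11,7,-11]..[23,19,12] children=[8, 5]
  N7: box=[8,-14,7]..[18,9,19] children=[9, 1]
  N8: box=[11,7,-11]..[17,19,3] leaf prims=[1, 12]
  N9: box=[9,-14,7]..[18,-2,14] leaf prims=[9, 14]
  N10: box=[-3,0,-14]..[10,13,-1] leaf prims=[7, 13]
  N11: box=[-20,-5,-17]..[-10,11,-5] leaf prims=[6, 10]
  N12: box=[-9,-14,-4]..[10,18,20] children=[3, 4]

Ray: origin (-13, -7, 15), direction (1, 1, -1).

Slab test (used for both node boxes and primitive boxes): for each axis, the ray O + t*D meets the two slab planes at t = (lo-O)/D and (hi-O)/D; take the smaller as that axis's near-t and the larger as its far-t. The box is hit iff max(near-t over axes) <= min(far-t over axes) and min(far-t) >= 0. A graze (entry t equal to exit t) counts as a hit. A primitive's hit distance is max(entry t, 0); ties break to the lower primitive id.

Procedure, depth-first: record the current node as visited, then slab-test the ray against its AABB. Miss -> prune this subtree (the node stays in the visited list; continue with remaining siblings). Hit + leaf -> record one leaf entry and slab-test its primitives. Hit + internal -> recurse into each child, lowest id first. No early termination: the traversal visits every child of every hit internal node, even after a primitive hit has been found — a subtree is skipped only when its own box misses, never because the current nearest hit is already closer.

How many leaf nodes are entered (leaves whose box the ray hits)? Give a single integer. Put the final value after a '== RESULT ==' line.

Traverse from the root:
N0 x:[-7,36] y:[-7,26] z:[-5,32] -> hit [-5,26], descend [2, 6, 7, 12]
  N2 x:[-7,23] y:[2,20] z:[16,32] -> hit [16,20], descend [10, 11]
    N10 x:[10,23] y:[7,20] z:[16,29] -> hit [16,20] leaf, test {P7(miss), P13(miss)}
    N11 x:[-7,3] y:[2,18] z:[20,32] -> miss, prune
  N6 x:[24,36] y:[14,26] z:[3,26] -> hit [24,26], descend [5, 8]
    N5 x:[30,36] y:[14,22] z:[3,9] -> miss, prune
    N8 x:[24,30] y:[14,26] z:[12,26] -> hit [24,26] leaf, test {P1@t=25, P12(miss)}
  N7 x:[21,31] y:[-7,16] z:[-4,8] -> miss, prune
  N12 x:[4,23] y:[-7,25] z:[-5,19] -> hit [4,19], descend [3, 4]
    N3 x:[4,20] y:[-7,17] z:[0,19] -> hit [4,17] leaf, test {P5(miss), P8(miss)}
    N4 x:[20,23] y:[19,25] z:[-5,16] -> miss, prune

11 AABB tests over nodes [0, 2, 10, 11, 6, 5, 8, 7, 12, 3, 4]; 3 leaves entered; closest P1.

== RESULT ==
3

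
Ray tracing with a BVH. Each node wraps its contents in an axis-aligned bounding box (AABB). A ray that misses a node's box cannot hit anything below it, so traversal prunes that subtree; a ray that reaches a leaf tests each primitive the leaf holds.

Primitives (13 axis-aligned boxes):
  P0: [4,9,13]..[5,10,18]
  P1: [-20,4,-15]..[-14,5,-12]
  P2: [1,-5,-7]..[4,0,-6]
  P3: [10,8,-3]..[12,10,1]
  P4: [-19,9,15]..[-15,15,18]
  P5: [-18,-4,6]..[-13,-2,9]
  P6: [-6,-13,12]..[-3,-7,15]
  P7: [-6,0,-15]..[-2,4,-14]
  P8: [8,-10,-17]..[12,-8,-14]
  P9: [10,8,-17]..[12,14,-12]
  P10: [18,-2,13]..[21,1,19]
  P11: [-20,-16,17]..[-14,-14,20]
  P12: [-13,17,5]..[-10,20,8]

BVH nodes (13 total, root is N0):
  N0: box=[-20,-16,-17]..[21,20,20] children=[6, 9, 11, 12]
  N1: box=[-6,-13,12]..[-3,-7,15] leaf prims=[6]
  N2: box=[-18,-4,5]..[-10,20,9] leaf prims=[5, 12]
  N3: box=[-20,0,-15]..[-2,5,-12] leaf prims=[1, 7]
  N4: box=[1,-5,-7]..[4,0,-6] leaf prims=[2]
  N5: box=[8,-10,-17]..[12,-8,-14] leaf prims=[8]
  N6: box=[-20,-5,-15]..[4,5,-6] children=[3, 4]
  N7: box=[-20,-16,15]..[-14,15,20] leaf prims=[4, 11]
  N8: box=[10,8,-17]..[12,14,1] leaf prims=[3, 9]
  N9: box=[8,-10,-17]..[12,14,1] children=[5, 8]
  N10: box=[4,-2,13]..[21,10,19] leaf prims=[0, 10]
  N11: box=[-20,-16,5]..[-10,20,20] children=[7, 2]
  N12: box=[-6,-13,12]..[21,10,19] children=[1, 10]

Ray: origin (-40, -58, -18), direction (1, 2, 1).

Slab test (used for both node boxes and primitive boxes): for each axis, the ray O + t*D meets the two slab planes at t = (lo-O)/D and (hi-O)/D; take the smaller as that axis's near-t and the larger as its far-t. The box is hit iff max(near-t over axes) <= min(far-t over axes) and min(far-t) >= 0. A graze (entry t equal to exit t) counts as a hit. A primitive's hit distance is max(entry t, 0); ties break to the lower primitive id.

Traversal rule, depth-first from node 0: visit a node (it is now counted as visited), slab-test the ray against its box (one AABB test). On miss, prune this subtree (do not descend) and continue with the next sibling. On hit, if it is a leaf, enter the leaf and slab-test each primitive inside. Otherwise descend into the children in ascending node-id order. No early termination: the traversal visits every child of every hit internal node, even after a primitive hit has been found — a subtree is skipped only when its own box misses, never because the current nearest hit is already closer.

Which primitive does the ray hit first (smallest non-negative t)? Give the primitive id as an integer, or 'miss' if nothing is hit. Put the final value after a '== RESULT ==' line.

Trace the traversal:
N0 x:[20,61] y:[21,39] z:[1,38] -> hit [21,38], descend [6, 9, 11, 12]
  N6 x:[20,44] y:[53/2,63/2] z:[3,12] -> miss, prune
  N9 x:[48,52] y:[24,36] z:[1,19] -> miss, prune
  N11 x:[20,30] y:[21,39] z:[23,38] -> hit [23,30], descend [2, 7]
    N2 x:[22,30] y:[27,39] z:[23,27] -> hit [27,27] leaf, test {P5@t=27, P12(miss)}
    N7 x:[20,26] y:[21,73/2] z:[33,38] -> miss, prune
  N12 x:[34,61] y:[45/2,34] z:[30,37] -> hit [34,34], descend [1, 10]
    N1 x:[34,37] y:[45/2,51/2] z:[30,33] -> miss, prune
    N10 x:[44,61] y:[28,34] z:[31,37] -> miss, prune

Visited [0, 6, 9, 11, 2, 7, 12, 1, 10]. Tests: 9 box, 1 leaf. Nearest: P5.

== RESULT ==
5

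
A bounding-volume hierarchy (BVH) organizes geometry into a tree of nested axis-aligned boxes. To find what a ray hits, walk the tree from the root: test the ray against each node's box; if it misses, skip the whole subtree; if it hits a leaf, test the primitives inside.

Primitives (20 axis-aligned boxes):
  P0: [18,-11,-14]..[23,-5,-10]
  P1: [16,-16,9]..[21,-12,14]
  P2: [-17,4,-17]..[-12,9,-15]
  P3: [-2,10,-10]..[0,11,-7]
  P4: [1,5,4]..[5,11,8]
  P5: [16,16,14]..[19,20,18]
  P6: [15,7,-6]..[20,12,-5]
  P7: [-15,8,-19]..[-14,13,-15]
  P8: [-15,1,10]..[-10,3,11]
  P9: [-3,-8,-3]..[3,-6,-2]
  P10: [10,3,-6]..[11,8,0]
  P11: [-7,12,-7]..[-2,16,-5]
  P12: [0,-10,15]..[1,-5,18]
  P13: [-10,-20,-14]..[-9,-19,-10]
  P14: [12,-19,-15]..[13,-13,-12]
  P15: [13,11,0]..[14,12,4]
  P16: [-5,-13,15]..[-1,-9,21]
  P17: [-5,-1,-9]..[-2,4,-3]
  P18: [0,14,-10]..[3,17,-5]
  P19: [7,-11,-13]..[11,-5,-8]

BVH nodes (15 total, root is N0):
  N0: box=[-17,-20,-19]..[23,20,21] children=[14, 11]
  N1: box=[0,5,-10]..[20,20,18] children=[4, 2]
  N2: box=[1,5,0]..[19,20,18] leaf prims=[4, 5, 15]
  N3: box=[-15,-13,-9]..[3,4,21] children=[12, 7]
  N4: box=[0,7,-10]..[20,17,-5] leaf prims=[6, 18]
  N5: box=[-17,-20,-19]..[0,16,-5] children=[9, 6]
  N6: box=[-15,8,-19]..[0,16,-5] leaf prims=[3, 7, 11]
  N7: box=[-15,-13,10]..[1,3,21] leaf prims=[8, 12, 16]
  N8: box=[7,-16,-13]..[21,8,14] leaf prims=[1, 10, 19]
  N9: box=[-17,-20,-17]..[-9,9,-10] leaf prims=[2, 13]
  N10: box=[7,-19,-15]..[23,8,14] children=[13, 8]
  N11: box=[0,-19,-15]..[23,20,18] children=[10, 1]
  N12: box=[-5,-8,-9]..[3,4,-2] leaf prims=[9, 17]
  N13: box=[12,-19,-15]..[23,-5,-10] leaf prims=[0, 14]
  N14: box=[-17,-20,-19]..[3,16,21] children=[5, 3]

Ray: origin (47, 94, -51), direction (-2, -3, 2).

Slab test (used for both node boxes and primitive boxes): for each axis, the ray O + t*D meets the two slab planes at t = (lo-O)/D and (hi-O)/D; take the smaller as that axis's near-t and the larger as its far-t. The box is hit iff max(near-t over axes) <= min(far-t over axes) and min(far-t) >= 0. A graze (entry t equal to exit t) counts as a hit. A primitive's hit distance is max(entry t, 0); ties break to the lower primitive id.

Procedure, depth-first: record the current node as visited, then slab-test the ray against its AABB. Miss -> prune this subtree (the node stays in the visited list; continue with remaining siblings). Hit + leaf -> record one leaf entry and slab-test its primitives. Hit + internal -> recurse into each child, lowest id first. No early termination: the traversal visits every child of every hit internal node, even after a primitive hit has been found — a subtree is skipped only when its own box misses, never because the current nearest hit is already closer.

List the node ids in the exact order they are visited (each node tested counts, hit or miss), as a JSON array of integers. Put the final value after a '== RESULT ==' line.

Walk:
N0 x:[12,32] y:[74/3,38] z:[16,36] -> hit [74/3,32], descend [11, 14]
  N11 x:[12,47/2] y:[74/3,113/3] z:[18,69/2] -> miss, prune
  N14 x:[22,32] y:[26,38] z:[16,36] -> hit [26,32], descend [3, 5]
    N3 x:[22,31] y:[30,107/3] z:[21,36] -> hit [30,31], descend [7, 12]
      N7 x:[23,31] y:[91/3,107/3] z:[61/2,36] -> hit [61/2,31] leaf, test {P8@t=61/2, P12(miss), P16(miss)}
      N12 x:[22,26] y:[30,34] z:[21,49/2] -> miss, prune
    N5 x:[47/2,32] y:[26,38] z:[16,23] -> miss, prune

Summary -> nodes [0, 11, 14, 3, 7, 12, 5]; box-tests=7; leaf-entries=1; first=P8

== RESULT ==
[0, 11, 14, 3, 7, 12, 5]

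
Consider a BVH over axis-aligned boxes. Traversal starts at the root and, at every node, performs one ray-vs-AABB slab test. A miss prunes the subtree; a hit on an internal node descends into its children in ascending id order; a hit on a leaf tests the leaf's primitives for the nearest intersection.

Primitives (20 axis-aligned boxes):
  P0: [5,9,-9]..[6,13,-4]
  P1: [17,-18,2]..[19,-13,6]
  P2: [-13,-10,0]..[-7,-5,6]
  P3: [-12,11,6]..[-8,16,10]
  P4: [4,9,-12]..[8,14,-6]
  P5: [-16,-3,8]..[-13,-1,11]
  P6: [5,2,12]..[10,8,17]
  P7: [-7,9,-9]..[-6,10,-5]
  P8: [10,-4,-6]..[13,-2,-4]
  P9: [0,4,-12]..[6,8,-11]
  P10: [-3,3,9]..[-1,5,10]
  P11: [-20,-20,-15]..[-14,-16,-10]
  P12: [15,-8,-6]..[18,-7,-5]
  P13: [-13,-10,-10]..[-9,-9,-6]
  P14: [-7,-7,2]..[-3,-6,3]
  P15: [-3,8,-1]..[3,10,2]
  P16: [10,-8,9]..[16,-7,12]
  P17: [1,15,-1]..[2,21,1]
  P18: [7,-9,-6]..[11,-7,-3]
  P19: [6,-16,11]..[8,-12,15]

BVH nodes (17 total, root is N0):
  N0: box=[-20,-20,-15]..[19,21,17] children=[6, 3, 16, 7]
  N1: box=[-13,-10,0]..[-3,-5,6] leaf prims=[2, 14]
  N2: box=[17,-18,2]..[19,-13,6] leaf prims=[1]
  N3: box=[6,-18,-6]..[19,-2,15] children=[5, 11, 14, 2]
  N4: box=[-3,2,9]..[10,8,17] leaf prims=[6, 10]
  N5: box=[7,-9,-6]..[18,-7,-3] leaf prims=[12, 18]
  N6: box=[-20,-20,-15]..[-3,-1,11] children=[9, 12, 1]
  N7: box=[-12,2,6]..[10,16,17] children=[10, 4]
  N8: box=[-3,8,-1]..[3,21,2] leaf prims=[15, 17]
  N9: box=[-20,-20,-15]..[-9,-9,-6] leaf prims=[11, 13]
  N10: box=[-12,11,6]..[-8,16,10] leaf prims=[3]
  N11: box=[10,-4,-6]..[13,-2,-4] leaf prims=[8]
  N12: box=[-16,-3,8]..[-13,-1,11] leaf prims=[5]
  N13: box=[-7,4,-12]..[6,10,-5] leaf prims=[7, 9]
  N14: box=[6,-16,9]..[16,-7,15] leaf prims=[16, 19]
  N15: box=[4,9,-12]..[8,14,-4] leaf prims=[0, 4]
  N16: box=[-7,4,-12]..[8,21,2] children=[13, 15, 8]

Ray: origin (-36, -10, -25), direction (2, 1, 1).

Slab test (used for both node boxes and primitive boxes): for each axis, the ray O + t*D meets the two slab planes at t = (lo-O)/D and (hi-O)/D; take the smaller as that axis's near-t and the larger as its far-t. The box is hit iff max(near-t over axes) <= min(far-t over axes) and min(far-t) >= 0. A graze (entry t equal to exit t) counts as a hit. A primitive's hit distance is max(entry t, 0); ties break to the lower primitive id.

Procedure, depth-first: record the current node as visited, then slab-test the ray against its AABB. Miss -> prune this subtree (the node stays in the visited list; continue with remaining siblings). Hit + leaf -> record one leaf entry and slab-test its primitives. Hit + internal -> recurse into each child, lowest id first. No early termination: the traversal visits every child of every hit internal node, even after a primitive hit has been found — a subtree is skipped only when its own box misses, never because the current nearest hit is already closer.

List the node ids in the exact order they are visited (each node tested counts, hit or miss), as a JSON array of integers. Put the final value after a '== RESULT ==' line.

Trace the traversal:
N0 x:[8,55/2] y:[-10,31] z:[10,42] -> hit [10,55/2], descend [3, 6, 7, 16]
  N3 x:[21,55/2] y:[-8,8] z:[19,40] -> miss, prune
  N6 x:[8,33/2] y:[-10,9] z:[10,36] -> miss, prune
  N7 x:[12,23] y:[12,26] z:[31,42] -> miss, prune
  N16 x:[29/2,22] y:[14,31] z:[13,27] -> hit [29/2,22], descend [8, 13, 15]
    N8 x:[33/2,39/2] y:[18,31] z:[24,27] -> miss, prune
    N13 x:[29/2,21] y:[14,20] z:[13,20] -> hit [29/2,20] leaf, test {P7(miss), P9(miss)}
    N15 x:[20,22] y:[19,24] z:[13,21] -> hit [20,21] leaf, test {P0@t=41/2, P4(miss)}

Summary -> nodes [0, 3, 6, 7, 16, 8, 13, 15]; box-tests=8; leaf-entries=2; first=P0

== RESULT ==
[0, 3, 6, 7, 16, 8, 13, 15]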